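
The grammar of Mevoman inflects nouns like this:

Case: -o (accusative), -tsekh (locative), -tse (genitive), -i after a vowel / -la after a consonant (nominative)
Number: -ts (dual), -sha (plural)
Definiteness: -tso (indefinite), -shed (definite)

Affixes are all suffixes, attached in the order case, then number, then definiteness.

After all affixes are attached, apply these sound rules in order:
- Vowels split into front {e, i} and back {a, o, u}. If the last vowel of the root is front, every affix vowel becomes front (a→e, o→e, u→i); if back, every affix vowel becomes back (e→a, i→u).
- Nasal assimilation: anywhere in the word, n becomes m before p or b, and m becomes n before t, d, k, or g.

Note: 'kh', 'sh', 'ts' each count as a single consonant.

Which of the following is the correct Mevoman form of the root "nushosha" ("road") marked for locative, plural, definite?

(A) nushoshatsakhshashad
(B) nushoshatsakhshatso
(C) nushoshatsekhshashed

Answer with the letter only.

A

Attach case locative -tsekh → nushoshatsekh.
Attach number plural -sha → nushoshatsekhsha.
Attach definiteness definite -shed → nushoshatsekhshashed.
Apply vowel harmony: nushoshatsekhshashed → nushoshatsakhshashad.
Nasal assimilation: no change.
So the correct form is nushoshatsakhshashad, option (A).
(B) nushoshatsakhshatso is wrong: it uses indefinite instead of definite for definiteness.
(C) nushoshatsekhshashed is wrong: it fails to apply the sound rule(s).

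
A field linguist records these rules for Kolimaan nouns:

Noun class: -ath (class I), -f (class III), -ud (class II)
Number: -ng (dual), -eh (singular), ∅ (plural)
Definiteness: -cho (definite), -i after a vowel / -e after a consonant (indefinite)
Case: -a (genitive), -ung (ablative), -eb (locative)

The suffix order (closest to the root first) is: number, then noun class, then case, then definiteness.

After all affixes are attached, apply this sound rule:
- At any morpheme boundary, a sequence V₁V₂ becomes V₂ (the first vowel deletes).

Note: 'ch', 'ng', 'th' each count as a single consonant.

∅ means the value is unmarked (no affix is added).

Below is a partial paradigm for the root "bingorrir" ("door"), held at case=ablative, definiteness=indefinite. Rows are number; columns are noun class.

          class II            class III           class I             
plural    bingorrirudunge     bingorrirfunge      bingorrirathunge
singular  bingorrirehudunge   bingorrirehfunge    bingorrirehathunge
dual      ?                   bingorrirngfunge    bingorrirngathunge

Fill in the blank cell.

bingorrirngudunge

Attach number dual -ng → bingorrirng.
Attach noun class class II -ud → bingorrirngud.
Attach case ablative -ung → bingorrirngudung.
Attach definiteness indefinite -e (after consonant 'ng') → bingorrirngudunge.
Vowel deletion: no change.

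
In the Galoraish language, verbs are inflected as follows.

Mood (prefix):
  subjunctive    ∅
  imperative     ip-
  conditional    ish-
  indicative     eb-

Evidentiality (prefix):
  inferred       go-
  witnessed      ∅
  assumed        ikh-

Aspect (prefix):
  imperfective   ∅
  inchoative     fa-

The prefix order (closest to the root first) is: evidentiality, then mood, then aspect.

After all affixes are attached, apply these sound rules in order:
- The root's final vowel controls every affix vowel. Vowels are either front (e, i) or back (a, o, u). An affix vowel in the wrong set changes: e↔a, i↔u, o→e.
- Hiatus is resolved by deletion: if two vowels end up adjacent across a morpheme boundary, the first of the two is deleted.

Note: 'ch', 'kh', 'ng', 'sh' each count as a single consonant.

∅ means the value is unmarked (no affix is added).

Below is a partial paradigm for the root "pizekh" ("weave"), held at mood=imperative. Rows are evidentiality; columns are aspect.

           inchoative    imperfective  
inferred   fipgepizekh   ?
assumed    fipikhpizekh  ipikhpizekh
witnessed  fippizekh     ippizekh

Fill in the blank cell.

ipgepizekh

Attach evidentiality inferred go- → gopizekh.
Attach mood imperative ip- → ipgopizekh.
aspect = imperfective: zero marking, form stays ipgopizekh.
Apply vowel harmony: ipgopizekh → ipgepizekh.
Vowel deletion: no change.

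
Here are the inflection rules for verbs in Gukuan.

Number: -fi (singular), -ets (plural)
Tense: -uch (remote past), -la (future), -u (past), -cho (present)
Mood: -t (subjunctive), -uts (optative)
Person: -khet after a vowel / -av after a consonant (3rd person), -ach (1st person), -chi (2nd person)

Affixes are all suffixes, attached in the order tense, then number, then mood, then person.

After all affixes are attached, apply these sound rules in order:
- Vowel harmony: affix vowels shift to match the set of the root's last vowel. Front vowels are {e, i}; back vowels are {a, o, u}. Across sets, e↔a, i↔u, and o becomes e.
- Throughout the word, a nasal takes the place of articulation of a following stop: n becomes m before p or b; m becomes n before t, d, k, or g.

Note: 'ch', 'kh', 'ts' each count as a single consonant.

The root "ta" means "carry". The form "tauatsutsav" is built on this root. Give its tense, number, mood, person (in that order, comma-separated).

Segment: ta-u-ets-uts-av.
tense: -u → past.
number: -ets → plural.
mood: -uts → optative.
person: -khet/av → 3rd person.

past, plural, optative, 3rd person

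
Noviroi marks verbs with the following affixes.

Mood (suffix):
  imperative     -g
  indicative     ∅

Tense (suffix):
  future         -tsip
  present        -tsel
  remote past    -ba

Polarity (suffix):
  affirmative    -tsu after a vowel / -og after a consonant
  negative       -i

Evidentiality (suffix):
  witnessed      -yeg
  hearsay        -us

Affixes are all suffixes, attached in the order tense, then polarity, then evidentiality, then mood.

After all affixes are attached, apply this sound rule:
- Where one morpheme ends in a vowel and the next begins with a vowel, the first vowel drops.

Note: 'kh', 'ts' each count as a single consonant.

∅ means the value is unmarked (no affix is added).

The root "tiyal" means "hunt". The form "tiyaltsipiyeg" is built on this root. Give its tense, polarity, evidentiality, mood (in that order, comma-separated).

Segment: tiyal-tsip-i-yeg.
tense: -tsip → future.
polarity: -i → negative.
evidentiality: -yeg → witnessed.
mood: ∅ → indicative.

future, negative, witnessed, indicative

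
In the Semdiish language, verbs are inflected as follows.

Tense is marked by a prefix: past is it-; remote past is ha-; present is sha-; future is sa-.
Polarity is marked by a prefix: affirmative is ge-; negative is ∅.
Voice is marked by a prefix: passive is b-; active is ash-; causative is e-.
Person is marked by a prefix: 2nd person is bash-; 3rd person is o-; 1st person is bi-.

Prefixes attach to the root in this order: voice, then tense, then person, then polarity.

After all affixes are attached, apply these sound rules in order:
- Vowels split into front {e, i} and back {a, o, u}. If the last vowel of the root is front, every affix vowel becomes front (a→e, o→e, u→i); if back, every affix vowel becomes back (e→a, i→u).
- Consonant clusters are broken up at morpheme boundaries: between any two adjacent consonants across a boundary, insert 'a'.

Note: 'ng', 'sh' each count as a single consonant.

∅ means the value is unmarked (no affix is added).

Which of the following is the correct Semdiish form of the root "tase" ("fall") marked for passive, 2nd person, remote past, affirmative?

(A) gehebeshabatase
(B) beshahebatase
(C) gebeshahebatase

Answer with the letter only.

C

Attach voice passive b- → btase.
Attach tense remote past ha- → habtase.
Attach person 2nd person bash- → bashhabtase.
Attach polarity affirmative ge- → gebashhabtase.
Apply vowel harmony: gebashhabtase → gebeshhebtase.
Apply epenthesis: gebeshhebtase → gebeshahebatase.
So the correct form is gebeshahebatase, option (C).
(B) beshahebatase is wrong: it uses negative instead of affirmative for polarity.
(A) gehebeshabatase is wrong: it has the affixes in the wrong order.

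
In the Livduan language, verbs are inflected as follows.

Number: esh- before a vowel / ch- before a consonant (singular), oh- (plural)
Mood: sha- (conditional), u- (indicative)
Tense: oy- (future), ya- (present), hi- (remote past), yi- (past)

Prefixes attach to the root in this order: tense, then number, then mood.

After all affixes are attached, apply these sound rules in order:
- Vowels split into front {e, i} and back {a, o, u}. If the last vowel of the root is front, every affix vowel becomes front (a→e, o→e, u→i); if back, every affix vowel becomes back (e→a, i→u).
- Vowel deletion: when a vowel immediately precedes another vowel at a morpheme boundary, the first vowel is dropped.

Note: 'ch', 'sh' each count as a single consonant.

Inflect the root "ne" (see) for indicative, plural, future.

Attach tense future oy- → oyne.
Attach number plural oh- → ohoyne.
Attach mood indicative u- → uohoyne.
Apply vowel harmony: uohoyne → ieheyne.
Apply vowel deletion: ieheyne → eheyne.

eheyne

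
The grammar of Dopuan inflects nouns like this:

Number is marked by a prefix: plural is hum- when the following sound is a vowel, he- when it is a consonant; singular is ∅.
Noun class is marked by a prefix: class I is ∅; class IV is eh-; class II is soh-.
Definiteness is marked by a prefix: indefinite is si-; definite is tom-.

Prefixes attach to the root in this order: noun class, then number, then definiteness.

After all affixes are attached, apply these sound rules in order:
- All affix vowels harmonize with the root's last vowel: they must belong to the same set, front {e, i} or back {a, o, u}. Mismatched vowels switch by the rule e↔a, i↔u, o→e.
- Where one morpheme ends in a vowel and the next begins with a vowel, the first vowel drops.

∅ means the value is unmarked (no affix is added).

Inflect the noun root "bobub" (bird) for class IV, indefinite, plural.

suhumahbobub

Attach noun class class IV eh- → ehbobub.
Attach number plural hum- (before vowel 'e') → humehbobub.
Attach definiteness indefinite si- → sihumehbobub.
Apply vowel harmony: sihumehbobub → suhumahbobub.
Vowel deletion: no change.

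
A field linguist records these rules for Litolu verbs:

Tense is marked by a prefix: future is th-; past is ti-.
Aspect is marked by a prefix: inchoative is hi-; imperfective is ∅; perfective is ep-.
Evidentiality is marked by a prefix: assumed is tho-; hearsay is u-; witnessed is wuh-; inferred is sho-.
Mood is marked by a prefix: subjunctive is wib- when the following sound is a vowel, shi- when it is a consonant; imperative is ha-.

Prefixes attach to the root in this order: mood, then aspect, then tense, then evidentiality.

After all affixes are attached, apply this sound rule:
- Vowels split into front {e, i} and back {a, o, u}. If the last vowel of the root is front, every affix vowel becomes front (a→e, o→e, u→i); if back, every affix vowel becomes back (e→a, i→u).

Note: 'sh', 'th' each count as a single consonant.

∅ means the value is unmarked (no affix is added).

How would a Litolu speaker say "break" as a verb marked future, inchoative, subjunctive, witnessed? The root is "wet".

Attach mood subjunctive shi- (before consonant 'w') → shiwet.
Attach aspect inchoative hi- → hishiwet.
Attach tense future th- → thhishiwet.
Attach evidentiality witnessed wuh- → wuhthhishiwet.
Apply vowel harmony: wuhthhishiwet → wihthhishiwet.

wihthhishiwet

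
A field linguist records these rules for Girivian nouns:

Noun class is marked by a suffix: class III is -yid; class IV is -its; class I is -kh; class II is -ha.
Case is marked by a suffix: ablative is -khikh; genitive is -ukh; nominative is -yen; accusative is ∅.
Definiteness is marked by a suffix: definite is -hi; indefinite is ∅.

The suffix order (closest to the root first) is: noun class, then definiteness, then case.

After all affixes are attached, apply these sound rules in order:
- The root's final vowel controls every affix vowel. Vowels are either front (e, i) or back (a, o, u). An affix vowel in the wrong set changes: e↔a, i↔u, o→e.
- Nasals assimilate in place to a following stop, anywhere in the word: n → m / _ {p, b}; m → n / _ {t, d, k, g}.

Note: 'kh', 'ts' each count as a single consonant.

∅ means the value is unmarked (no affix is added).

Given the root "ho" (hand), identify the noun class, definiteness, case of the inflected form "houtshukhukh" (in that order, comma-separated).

Segment: ho-its-hi-khikh.
noun class: -its → class IV.
definiteness: -hi → definite.
case: -khikh → ablative.

class IV, definite, ablative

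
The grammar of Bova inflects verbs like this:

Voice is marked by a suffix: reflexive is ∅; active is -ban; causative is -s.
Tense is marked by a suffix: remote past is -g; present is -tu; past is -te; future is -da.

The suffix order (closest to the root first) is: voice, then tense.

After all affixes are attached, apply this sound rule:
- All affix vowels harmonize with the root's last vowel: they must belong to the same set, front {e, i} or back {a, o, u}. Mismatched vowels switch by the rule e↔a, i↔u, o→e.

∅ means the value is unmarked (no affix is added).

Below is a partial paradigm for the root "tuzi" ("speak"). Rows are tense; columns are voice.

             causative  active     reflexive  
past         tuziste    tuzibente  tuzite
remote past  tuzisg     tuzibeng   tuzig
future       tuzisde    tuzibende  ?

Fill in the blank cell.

tuzide

voice = reflexive: zero marking, form stays tuzi.
Attach tense future -da → tuzida.
Apply vowel harmony: tuzida → tuzide.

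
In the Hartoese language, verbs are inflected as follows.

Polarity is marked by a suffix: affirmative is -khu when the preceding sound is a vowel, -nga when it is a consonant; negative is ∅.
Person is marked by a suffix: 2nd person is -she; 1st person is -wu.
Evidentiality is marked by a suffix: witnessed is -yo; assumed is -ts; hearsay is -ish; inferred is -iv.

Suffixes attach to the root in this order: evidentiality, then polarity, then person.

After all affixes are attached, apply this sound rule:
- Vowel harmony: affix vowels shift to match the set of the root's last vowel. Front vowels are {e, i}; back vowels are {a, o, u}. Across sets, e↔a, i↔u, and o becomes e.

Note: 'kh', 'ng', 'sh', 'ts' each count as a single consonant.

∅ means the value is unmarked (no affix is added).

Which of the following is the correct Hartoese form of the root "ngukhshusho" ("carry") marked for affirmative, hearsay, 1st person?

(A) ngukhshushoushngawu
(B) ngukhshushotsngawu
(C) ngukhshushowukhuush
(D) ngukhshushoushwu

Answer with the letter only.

Attach evidentiality hearsay -ish → ngukhshushoish.
Attach polarity affirmative -nga (after consonant 'sh') → ngukhshushoishnga.
Attach person 1st person -wu → ngukhshushoishngawu.
Apply vowel harmony: ngukhshushoishngawu → ngukhshushoushngawu.
So the correct form is ngukhshushoushngawu, option (A).
(C) ngukhshushowukhuush is wrong: it has the affixes in the wrong order.
(B) ngukhshushotsngawu is wrong: it uses assumed instead of hearsay for evidentiality.
(D) ngukhshushoushwu is wrong: it uses negative instead of affirmative for polarity.

A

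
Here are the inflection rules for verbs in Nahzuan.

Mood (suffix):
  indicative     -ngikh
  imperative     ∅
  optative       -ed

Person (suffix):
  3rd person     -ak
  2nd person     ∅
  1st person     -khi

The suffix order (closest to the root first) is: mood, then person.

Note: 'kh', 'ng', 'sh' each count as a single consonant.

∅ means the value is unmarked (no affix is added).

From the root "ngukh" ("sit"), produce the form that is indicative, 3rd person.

ngukhngikhak

Attach mood indicative -ngikh → ngukhngikh.
Attach person 3rd person -ak → ngukhngikhak.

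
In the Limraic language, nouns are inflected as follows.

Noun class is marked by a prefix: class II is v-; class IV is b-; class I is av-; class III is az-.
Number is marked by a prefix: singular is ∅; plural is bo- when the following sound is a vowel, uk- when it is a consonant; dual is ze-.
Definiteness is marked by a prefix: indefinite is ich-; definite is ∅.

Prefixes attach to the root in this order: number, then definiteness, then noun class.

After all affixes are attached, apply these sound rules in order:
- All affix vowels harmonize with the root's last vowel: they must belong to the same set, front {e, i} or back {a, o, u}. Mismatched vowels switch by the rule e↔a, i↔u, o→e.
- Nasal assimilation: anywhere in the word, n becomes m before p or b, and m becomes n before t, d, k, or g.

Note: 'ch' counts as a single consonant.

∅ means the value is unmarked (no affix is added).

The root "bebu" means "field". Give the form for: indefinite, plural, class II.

vuchukbebu

Attach number plural uk- (before consonant 'b') → ukbebu.
Attach definiteness indefinite ich- → ichukbebu.
Attach noun class class II v- → vichukbebu.
Apply vowel harmony: vichukbebu → vuchukbebu.
Nasal assimilation: no change.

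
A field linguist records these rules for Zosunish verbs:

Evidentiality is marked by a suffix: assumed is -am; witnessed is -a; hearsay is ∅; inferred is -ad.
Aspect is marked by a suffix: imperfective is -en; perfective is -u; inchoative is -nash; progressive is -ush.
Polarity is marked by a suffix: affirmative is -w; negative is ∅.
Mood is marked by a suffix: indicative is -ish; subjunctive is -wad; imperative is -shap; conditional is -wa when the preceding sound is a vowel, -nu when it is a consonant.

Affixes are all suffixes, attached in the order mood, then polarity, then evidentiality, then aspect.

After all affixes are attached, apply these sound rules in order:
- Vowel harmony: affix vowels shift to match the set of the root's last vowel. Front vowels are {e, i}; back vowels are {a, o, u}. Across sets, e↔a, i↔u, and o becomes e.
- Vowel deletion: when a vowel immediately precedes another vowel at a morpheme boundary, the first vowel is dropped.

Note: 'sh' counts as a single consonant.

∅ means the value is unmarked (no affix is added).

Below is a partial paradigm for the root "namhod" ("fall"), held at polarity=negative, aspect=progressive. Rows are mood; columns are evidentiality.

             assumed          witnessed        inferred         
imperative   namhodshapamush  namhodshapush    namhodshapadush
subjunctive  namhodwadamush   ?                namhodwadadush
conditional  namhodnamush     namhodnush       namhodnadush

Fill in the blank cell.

namhodwadush

Attach mood subjunctive -wad → namhodwad.
polarity = negative: zero marking, form stays namhodwad.
Attach evidentiality witnessed -a → namhodwada.
Attach aspect progressive -ush → namhodwadaush.
Vowel harmony: no change.
Apply vowel deletion: namhodwadaush → namhodwadush.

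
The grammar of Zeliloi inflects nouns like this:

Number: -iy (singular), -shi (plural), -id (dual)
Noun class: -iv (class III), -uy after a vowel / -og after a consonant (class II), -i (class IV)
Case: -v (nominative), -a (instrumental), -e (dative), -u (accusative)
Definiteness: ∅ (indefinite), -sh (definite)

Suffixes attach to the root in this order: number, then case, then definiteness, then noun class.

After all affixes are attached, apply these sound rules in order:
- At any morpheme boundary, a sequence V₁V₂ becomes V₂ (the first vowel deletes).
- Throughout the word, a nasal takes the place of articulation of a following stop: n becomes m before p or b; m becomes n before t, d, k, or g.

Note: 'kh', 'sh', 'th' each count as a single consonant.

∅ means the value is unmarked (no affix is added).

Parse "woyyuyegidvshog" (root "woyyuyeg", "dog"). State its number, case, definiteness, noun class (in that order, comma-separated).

dual, nominative, definite, class II

Segment: woyyuyeg-id-v-sh-og.
number: -id → dual.
case: -v → nominative.
definiteness: -sh → definite.
noun class: -uy/og → class II.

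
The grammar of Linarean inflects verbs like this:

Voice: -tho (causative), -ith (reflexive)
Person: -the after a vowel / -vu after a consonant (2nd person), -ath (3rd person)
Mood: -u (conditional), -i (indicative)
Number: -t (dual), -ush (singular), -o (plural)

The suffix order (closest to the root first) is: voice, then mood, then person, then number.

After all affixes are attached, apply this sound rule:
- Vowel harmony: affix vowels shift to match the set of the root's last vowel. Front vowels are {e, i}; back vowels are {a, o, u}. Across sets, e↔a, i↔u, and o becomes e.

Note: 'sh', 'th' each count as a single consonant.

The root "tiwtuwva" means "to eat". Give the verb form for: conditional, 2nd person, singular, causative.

Attach voice causative -tho → tiwtuwvatho.
Attach mood conditional -u → tiwtuwvathou.
Attach person 2nd person -the (after vowel 'u') → tiwtuwvathouthe.
Attach number singular -ush → tiwtuwvathoutheush.
Apply vowel harmony: tiwtuwvathoutheush → tiwtuwvathouthaush.

tiwtuwvathouthaush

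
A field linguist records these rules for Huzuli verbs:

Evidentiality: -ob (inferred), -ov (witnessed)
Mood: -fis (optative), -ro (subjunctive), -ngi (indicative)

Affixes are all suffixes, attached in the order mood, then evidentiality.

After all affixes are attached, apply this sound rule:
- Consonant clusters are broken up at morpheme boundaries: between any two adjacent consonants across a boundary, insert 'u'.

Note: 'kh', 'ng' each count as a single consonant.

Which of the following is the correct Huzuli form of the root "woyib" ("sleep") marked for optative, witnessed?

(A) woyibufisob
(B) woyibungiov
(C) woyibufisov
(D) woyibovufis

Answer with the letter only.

Attach mood optative -fis → woyibfis.
Attach evidentiality witnessed -ov → woyibfisov.
Apply epenthesis: woyibfisov → woyibufisov.
So the correct form is woyibufisov, option (C).
(D) woyibovufis is wrong: it has the affixes in the wrong order.
(B) woyibungiov is wrong: it uses indicative instead of optative for mood.
(A) woyibufisob is wrong: it uses inferred instead of witnessed for evidentiality.

C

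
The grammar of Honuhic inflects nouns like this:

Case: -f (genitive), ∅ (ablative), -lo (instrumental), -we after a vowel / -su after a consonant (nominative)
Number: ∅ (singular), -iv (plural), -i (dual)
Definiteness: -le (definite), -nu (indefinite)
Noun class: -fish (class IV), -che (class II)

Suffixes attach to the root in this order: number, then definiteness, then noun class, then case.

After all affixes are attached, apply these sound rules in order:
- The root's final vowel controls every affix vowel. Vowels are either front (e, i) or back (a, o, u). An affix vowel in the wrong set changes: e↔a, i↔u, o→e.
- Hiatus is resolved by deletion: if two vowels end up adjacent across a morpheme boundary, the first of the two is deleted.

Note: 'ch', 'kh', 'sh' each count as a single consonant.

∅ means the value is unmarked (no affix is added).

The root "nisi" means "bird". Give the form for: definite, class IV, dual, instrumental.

nisilefishle

Attach number dual -i → nisii.
Attach definiteness definite -le → nisiile.
Attach noun class class IV -fish → nisiilefish.
Attach case instrumental -lo → nisiilefishlo.
Apply vowel harmony: nisiilefishlo → nisiilefishle.
Apply vowel deletion: nisiilefishle → nisilefishle.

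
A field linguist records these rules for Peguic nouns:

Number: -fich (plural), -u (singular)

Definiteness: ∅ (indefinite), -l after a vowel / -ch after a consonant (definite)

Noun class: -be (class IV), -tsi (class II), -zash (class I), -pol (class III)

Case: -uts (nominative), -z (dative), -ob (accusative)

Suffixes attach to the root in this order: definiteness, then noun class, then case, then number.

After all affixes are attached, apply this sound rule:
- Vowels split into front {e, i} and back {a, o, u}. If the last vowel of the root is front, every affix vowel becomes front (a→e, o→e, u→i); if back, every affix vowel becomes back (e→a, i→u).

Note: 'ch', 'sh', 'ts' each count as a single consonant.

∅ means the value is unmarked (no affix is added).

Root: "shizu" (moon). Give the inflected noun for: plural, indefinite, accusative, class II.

definiteness = indefinite: zero marking, form stays shizu.
Attach noun class class II -tsi → shizutsi.
Attach case accusative -ob → shizutsiob.
Attach number plural -fich → shizutsiobfich.
Apply vowel harmony: shizutsiobfich → shizutsuobfuch.

shizutsuobfuch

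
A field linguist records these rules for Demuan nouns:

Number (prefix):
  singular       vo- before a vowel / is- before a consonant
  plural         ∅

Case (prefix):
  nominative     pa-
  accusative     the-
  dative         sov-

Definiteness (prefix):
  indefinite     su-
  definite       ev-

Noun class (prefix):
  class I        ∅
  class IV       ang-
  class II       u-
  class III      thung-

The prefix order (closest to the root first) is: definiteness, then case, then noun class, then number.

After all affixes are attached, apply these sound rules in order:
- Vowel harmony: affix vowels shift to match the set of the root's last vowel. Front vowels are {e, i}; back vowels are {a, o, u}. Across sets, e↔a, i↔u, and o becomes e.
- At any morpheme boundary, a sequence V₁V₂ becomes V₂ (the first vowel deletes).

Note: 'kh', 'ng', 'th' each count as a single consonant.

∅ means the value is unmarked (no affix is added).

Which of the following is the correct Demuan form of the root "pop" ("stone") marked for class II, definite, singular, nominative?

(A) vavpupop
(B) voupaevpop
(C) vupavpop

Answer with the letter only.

Attach definiteness definite ev- → evpop.
Attach case nominative pa- → paevpop.
Attach noun class class II u- → upaevpop.
Attach number singular vo- (before vowel 'u') → voupaevpop.
Apply vowel harmony: voupaevpop → voupaavpop.
Apply vowel deletion: voupaavpop → vupavpop.
So the correct form is vupavpop, option (C).
(B) voupaevpop is wrong: it fails to apply the sound rule(s).
(A) vavpupop is wrong: it has the affixes in the wrong order.

C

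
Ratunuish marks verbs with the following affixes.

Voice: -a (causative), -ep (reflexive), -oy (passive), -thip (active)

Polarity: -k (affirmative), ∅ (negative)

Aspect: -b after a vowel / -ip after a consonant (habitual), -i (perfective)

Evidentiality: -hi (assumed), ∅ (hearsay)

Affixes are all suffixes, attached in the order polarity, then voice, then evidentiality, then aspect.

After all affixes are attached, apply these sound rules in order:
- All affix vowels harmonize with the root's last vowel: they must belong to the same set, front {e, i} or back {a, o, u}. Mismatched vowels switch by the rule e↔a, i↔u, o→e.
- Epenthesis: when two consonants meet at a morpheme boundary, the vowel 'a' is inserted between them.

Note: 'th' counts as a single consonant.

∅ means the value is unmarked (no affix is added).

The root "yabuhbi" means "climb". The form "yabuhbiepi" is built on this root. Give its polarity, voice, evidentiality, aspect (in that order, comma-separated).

negative, reflexive, hearsay, perfective

Segment: yabuhbi-ep-i.
polarity: ∅ → negative.
voice: -ep → reflexive.
evidentiality: ∅ → hearsay.
aspect: -i → perfective.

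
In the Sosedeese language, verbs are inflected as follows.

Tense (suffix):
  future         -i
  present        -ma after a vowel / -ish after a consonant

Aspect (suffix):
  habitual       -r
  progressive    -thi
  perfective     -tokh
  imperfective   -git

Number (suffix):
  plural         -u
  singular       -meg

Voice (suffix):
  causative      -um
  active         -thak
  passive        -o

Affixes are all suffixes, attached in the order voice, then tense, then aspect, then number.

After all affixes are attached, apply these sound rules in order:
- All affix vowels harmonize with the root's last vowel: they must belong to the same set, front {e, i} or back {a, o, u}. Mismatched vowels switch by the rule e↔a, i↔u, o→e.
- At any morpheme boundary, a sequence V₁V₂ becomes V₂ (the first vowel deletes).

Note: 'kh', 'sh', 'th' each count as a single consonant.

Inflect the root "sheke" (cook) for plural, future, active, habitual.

Attach voice active -thak → shekethak.
Attach tense future -i → shekethaki.
Attach aspect habitual -r → shekethakir.
Attach number plural -u → shekethakiru.
Apply vowel harmony: shekethakiru → shekethekiri.
Vowel deletion: no change.

shekethekiri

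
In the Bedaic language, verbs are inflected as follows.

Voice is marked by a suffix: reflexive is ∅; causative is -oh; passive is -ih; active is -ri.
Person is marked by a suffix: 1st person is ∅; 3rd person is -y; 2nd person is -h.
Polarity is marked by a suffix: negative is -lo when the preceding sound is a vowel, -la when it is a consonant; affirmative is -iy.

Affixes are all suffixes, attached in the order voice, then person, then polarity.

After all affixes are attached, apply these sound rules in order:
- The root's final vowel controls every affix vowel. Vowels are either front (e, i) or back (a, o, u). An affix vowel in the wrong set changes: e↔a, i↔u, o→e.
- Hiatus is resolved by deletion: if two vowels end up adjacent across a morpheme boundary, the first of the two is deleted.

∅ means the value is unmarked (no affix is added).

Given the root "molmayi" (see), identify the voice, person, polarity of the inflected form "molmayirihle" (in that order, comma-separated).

Segment: molmayi-ri-h-la.
voice: -ri → active.
person: -h → 2nd person.
polarity: -lo/la → negative.

active, 2nd person, negative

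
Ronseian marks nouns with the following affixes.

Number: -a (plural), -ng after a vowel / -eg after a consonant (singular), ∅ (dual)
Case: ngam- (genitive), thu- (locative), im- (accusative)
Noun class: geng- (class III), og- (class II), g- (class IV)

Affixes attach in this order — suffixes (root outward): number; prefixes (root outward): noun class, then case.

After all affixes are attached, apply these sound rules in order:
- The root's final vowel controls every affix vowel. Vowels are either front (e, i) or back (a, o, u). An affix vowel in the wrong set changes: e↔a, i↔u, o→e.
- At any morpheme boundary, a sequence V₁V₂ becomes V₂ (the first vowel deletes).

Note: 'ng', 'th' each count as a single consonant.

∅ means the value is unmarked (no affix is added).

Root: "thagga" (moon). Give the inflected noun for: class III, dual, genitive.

Attach noun class class III geng- → gengthagga.
Attach case genitive ngam- → ngamgengthagga.
number = dual: zero marking, form stays ngamgengthagga.
Apply vowel harmony: ngamgengthagga → ngamgangthagga.
Vowel deletion: no change.

ngamgangthagga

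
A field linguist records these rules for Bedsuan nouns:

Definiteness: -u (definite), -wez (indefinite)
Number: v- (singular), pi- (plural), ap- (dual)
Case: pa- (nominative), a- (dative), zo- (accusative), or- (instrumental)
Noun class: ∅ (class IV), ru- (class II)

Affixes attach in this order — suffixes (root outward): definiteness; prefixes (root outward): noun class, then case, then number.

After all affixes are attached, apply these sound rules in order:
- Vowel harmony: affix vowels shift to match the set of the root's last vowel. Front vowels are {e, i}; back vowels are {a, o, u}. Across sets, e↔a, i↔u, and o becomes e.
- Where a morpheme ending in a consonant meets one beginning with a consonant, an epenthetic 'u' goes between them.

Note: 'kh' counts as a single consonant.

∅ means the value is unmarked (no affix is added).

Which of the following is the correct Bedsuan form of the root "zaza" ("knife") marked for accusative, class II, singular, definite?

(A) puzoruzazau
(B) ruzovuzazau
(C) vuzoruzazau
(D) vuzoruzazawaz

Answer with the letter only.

C

Attach definiteness definite -u → zazau.
Attach noun class class II ru- → ruzazau.
Attach case accusative zo- → zoruzazau.
Attach number singular v- → vzoruzazau.
Vowel harmony: no change.
Apply epenthesis: vzoruzazau → vuzoruzazau.
So the correct form is vuzoruzazau, option (C).
(A) puzoruzazau is wrong: it uses plural instead of singular for number.
(B) ruzovuzazau is wrong: it has the affixes in the wrong order.
(D) vuzoruzazawaz is wrong: it uses indefinite instead of definite for definiteness.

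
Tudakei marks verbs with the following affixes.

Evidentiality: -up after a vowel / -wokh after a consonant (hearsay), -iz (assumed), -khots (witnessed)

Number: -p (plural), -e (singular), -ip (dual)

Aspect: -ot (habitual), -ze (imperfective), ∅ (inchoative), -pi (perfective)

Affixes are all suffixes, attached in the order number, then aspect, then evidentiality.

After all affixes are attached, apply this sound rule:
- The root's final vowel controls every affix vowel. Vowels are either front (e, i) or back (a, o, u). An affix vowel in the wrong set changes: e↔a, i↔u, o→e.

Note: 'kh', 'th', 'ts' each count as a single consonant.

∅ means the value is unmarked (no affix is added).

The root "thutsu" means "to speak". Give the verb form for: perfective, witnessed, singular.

thutsuapukhots

Attach number singular -e → thutsue.
Attach aspect perfective -pi → thutsuepi.
Attach evidentiality witnessed -khots → thutsuepikhots.
Apply vowel harmony: thutsuepikhots → thutsuapukhots.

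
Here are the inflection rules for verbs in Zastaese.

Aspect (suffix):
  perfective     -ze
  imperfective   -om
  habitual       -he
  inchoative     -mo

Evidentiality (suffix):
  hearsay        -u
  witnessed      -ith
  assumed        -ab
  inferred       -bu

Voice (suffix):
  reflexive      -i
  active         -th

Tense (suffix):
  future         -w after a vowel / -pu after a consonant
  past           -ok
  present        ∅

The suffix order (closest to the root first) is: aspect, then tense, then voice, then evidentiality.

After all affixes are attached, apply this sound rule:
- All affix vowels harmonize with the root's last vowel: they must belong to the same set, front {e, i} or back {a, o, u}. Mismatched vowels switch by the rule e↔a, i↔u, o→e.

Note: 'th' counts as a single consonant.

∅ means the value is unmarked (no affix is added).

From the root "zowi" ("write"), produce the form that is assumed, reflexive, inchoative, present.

zowimeieb

Attach aspect inchoative -mo → zowimo.
tense = present: zero marking, form stays zowimo.
Attach voice reflexive -i → zowimoi.
Attach evidentiality assumed -ab → zowimoiab.
Apply vowel harmony: zowimoiab → zowimeieb.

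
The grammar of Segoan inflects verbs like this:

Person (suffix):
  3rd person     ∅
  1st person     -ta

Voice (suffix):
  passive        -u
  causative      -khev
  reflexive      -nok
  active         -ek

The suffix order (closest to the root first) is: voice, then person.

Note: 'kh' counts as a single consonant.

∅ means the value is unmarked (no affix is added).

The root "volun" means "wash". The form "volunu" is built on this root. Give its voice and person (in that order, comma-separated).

passive, 3rd person

Segment: volun-u.
voice: -u → passive.
person: ∅ → 3rd person.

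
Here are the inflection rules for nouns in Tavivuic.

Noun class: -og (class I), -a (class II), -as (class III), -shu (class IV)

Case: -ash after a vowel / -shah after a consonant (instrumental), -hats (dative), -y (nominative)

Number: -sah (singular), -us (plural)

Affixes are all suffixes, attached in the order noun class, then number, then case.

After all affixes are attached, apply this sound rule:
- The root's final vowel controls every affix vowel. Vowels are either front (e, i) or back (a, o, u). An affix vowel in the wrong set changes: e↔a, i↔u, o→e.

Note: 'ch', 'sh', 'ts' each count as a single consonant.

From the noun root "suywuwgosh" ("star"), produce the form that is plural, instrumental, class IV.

Attach noun class class IV -shu → suywuwgoshshu.
Attach number plural -us → suywuwgoshshuus.
Attach case instrumental -shah (after consonant 's') → suywuwgoshshuusshah.
Vowel harmony: no change.

suywuwgoshshuusshah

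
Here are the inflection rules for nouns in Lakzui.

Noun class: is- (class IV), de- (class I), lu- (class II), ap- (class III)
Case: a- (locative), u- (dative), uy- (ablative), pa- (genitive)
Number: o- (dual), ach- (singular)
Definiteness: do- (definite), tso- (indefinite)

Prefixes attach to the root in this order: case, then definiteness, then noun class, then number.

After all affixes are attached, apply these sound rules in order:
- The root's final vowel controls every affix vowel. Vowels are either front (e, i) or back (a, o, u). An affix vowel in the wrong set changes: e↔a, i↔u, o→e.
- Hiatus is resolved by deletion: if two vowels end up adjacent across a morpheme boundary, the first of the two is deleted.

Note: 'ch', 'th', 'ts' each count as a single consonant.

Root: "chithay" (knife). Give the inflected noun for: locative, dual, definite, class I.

Attach case locative a- → achithay.
Attach definiteness definite do- → doachithay.
Attach noun class class I de- → dedoachithay.
Attach number dual o- → odedoachithay.
Apply vowel harmony: odedoachithay → odadoachithay.
Apply vowel deletion: odadoachithay → odadachithay.

odadachithay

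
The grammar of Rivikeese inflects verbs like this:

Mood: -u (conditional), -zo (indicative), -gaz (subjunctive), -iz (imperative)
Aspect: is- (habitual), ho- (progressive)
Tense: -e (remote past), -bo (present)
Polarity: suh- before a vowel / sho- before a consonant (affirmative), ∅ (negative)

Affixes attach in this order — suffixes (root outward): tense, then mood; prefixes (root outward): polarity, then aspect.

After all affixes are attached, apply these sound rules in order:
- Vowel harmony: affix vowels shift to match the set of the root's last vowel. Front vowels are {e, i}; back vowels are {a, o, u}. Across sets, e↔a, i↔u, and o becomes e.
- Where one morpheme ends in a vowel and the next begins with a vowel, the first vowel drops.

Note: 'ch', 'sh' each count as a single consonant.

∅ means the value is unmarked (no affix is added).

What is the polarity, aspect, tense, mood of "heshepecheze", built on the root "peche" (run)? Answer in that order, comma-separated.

affirmative, progressive, remote past, indicative

Segment: ho-sho-peche-e-zo.
polarity: suh/sho- → affirmative.
aspect: ho- → progressive.
tense: -e → remote past.
mood: -zo → indicative.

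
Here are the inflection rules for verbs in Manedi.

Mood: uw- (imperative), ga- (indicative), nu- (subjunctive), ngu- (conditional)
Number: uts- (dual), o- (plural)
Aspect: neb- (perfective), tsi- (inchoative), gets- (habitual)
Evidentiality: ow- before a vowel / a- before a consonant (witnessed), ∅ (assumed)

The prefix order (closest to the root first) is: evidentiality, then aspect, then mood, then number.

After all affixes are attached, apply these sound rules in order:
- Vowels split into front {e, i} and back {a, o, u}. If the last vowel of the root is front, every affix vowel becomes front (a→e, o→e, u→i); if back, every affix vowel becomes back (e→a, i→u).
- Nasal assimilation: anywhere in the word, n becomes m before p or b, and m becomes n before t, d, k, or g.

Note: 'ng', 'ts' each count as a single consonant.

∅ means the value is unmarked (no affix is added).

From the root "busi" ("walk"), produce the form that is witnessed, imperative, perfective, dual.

itsiwnebebusi

Attach evidentiality witnessed a- (before consonant 'b') → abusi.
Attach aspect perfective neb- → nebabusi.
Attach mood imperative uw- → uwnebabusi.
Attach number dual uts- → utsuwnebabusi.
Apply vowel harmony: utsuwnebabusi → itsiwnebebusi.
Nasal assimilation: no change.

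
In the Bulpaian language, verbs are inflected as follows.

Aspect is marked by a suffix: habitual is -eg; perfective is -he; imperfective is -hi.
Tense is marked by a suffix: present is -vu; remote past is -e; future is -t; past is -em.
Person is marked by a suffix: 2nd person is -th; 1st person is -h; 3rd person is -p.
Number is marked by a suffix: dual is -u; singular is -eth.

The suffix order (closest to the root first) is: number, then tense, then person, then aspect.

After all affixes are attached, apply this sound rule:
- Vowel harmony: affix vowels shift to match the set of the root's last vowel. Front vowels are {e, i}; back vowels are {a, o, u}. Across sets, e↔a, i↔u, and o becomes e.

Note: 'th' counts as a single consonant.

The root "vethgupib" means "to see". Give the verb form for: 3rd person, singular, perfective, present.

vethgupibethviphe

Attach number singular -eth → vethgupibeth.
Attach tense present -vu → vethgupibethvu.
Attach person 3rd person -p → vethgupibethvup.
Attach aspect perfective -he → vethgupibethvuphe.
Apply vowel harmony: vethgupibethvuphe → vethgupibethviphe.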